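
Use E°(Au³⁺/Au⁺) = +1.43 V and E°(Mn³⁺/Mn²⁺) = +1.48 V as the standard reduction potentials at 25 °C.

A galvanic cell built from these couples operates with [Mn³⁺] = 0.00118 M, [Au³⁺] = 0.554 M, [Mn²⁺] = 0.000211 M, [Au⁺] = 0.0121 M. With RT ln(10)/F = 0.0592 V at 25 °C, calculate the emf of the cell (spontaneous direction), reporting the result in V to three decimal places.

Mn³⁺/Mn²⁺ is the cathode (higher E°), Au³⁺/Au⁺ the anode: E°cell = +1.48 − (+1.43) = +0.05 V, n = 2.
Overall: 2 Mn³⁺(aq) + Au⁺(aq) → 2 Mn²⁺(aq) + Au³⁺(aq)
Q = [Mn²⁺]^2·[Au³⁺] / ([Mn³⁺]^2·[Au⁺]); log Q = 0.166.
E = E° − (0.0592/n) log Q = +0.05 − (0.0592/2)(0.166) = +0.045 V.

+0.045 V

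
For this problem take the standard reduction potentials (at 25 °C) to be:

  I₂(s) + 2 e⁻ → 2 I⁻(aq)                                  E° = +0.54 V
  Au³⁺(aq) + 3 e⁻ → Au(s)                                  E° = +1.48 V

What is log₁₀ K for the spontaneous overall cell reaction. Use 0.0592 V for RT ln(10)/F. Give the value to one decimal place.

95.3

Cathode: Au³⁺/Au; anode: I₂/I⁻. E°cell = +0.94 V, n = 6.
log K = nE°cell / 0.0592 = (6)(+0.94) / 0.0592 = 95.3.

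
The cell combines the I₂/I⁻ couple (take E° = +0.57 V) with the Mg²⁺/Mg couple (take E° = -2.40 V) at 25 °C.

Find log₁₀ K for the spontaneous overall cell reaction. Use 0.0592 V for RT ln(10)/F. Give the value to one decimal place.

100.3

Cathode: I₂/I⁻; anode: Mg²⁺/Mg. E°cell = +2.97 V, n = 2.
log K = nE°cell / 0.0592 = (2)(+2.97) / 0.0592 = 100.3.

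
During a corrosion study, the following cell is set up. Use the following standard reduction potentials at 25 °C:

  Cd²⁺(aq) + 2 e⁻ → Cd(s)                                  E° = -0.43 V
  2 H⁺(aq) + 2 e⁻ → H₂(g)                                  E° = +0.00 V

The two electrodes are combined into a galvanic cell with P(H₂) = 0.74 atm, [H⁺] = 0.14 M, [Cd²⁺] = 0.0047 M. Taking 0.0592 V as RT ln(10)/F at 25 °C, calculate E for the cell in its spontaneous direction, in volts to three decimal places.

+0.452 V

H⁺/H₂ is the cathode (higher E°), Cd²⁺/Cd the anode: E°cell = +0.00 − (-0.43) = +0.43 V, n = 2.
Overall: 2 H⁺(aq) + Cd(s) → H₂(g) + Cd²⁺(aq)
Q = P(H₂)·[Cd²⁺] / ([H⁺]^2); log Q = -0.751.
E = E° − (0.0592/n) log Q = +0.43 − (0.0592/2)(-0.751) = +0.452 V.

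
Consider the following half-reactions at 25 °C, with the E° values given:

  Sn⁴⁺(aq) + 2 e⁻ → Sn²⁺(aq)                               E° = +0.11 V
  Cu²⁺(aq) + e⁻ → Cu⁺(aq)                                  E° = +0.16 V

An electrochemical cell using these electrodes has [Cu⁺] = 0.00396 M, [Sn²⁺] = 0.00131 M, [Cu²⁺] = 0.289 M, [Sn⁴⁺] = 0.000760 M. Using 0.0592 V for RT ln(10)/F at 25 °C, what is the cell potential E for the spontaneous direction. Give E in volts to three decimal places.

+0.167 V

Cu²⁺/Cu⁺ is the cathode (higher E°), Sn⁴⁺/Sn²⁺ the anode: E°cell = +0.16 − (+0.11) = +0.05 V, n = 2.
Overall: 2 Cu²⁺(aq) + Sn²⁺(aq) → 2 Cu⁺(aq) + Sn⁴⁺(aq)
Q = [Cu⁺]^2·[Sn⁴⁺] / ([Cu²⁺]^2·[Sn²⁺]); log Q = -3.963.
E = E° − (0.0592/n) log Q = +0.05 − (0.0592/2)(-3.963) = +0.167 V.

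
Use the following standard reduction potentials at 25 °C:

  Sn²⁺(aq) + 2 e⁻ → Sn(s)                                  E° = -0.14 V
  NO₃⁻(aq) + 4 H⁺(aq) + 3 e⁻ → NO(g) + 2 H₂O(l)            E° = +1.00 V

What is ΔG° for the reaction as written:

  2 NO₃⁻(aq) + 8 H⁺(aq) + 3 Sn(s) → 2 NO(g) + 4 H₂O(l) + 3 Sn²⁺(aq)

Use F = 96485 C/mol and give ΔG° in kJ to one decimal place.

As written, NO₃⁻/NO is reduced (cathode) and Sn²⁺/Sn is oxidised (anode), so E°cell = (+1.00) − (-0.14) = +1.14 V.
Balancing electrons gives n = 6.
ΔG° = −nFE° = −(6)(96485)(+1.14) = -659,957 J = -660.0 kJ.

-660.0 kJ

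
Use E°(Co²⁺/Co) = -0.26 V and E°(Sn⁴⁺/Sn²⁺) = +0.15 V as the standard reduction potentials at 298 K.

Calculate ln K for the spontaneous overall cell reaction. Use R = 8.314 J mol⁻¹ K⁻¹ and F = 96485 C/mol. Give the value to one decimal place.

Cathode: Sn⁴⁺/Sn²⁺; anode: Co²⁺/Co. E°cell = (+0.15) − (-0.26) = +0.41 V, with n = 2.
ΔG° = −nFE° = −RT ln K, so ln K = nFE°/(RT) = (2)(96485)(+0.41) / ((8.314)(298)) = 31.934.

31.9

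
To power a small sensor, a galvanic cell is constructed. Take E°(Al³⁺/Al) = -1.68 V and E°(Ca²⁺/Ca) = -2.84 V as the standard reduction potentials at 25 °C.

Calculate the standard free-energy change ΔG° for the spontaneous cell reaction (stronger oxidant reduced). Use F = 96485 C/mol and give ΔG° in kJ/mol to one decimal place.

-671.5 kJ/mol

Al³⁺/Al (E° = -1.68 V) is the cathode; Ca²⁺/Ca (E° = -2.84 V) is the anode, so E°cell = +1.16 V.
Balancing electrons gives n = 6 (lcm of 3 and 2).
ΔG° = −nFE° = −(6)(96485)(+1.16) = -671,536 J = -671.5 kJ/mol.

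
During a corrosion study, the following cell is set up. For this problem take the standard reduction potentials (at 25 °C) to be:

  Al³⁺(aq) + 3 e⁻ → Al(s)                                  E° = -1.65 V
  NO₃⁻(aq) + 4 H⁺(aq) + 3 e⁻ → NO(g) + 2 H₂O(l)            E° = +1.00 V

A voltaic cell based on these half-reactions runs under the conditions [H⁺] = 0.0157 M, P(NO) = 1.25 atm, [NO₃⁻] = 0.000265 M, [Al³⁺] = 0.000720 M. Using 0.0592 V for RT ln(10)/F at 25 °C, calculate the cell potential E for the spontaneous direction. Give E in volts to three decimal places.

NO₃⁻/NO is the cathode (higher E°), Al³⁺/Al the anode: E°cell = +1.00 − (-1.65) = +2.65 V, n = 3.
Overall: NO₃⁻(aq) + 4 H⁺(aq) + Al(s) → NO(g) + 2 H₂O(l) + Al³⁺(aq)
Q = P(NO)·[Al³⁺] / ([NO₃⁻]·[H⁺]^4); log Q = 7.747.
E = E° − (0.0592/n) log Q = +2.65 − (0.0592/3)(7.747) = +2.497 V.

+2.497 V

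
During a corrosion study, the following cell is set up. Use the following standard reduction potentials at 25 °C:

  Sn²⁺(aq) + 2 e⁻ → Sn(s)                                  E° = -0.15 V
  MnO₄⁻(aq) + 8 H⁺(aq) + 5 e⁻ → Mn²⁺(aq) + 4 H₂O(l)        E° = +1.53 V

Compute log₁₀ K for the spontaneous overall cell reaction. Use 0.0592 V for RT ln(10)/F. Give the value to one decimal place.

283.8

Cathode: MnO₄⁻/Mn²⁺; anode: Sn²⁺/Sn. E°cell = +1.68 V, n = 10.
log K = nE°cell / 0.0592 = (10)(+1.68) / 0.0592 = 283.8.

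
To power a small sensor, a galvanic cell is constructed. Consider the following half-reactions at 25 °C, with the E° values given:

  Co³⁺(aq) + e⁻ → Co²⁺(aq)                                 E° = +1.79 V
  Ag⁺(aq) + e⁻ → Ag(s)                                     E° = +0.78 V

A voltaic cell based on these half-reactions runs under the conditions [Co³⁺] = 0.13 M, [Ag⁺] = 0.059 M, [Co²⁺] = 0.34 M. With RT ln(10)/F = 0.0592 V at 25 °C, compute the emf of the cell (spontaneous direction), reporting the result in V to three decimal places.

Co³⁺/Co²⁺ is the cathode (higher E°), Ag⁺/Ag the anode: E°cell = +1.79 − (+0.78) = +1.01 V, n = 1.
Overall: Co³⁺(aq) + Ag(s) → Co²⁺(aq) + Ag⁺(aq)
Q = [Co²⁺]·[Ag⁺] / ([Co³⁺]); log Q = -0.812.
E = E° − (0.0592/n) log Q = +1.01 − (0.0592/1)(-0.812) = +1.058 V.

+1.058 V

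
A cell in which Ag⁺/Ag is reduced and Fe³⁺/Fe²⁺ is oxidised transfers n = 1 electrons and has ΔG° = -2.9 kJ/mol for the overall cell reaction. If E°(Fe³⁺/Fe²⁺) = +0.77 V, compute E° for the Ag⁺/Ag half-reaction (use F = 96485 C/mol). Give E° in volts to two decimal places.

E°cell = −ΔG°/(nF) = −(-2.9×10³)/((1)(96485)) = +0.030 V.
Since Ag⁺/Ag is the cathode and Fe³⁺/Fe²⁺ the anode, E°cell = E°(Ag⁺/Ag) − E°(Fe³⁺/Fe²⁺).
So E°(Ag⁺/Ag) = E°cell + E°(Fe³⁺/Fe²⁺) = +0.030 + (+0.77) = +0.80 V.

+0.80 V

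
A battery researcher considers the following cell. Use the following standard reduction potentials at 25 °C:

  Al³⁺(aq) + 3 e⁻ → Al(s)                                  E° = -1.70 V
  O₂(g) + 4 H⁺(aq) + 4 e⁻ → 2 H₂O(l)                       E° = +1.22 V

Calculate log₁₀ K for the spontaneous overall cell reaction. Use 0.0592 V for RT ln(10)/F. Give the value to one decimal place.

591.9

Cathode: O₂/H₂O; anode: Al³⁺/Al. E°cell = +2.92 V, n = 12.
log K = nE°cell / 0.0592 = (12)(+2.92) / 0.0592 = 591.9.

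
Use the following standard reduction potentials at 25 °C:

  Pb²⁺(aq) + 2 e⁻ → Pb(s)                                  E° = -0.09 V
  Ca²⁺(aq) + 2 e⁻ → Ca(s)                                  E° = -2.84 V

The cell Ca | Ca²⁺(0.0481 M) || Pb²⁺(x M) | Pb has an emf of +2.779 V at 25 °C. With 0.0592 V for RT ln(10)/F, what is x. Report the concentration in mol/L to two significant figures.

Pb²⁺/Pb is the cathode, Ca²⁺/Ca the anode: E°cell = +2.75 V, n = 2.
Overall reaction: Pb²⁺(aq) + Ca(s) → Pb(s) + Ca²⁺(aq); Q = [Ca²⁺]^1/[Pb²⁺]^1.
From E = E° − (0.0592/n) log Q: log Q = (E° − E)·n/0.0592 = (+2.75 − (+2.779))·2/0.0592 = -0.9797.
So 1·log[Pb²⁺] = 1·log(0.0481) − log Q = -1.3179 − (-0.9797) = -0.3382; [Pb²⁺] = 10^(-0.3382) ≈ 0.46 M.

0.46 M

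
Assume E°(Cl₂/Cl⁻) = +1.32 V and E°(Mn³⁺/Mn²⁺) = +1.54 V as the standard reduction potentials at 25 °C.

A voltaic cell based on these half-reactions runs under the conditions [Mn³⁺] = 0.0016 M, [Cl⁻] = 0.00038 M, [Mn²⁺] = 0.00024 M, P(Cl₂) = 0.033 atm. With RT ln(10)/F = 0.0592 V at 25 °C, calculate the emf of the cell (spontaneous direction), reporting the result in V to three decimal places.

+0.110 V

Mn³⁺/Mn²⁺ is the cathode (higher E°), Cl₂/Cl⁻ the anode: E°cell = +1.54 − (+1.32) = +0.22 V, n = 2.
Overall: 2 Mn³⁺(aq) + 2 Cl⁻(aq) → 2 Mn²⁺(aq) + Cl₂(g)
Q = [Mn²⁺]^2·P(Cl₂) / ([Mn³⁺]^2·[Cl⁻]^2); log Q = 3.711.
E = E° − (0.0592/n) log Q = +0.22 − (0.0592/2)(3.711) = +0.110 V.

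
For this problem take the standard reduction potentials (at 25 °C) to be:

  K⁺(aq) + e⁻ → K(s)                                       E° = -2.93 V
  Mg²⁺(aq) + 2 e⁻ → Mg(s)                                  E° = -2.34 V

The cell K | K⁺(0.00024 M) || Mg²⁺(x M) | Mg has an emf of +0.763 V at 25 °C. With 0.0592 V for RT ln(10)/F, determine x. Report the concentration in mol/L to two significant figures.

0.040 M

Mg²⁺/Mg is the cathode, K⁺/K the anode: E°cell = +0.59 V, n = 2.
Overall reaction: Mg²⁺(aq) + 2 K(s) → Mg(s) + 2 K⁺(aq); Q = [K⁺]^2/[Mg²⁺]^1.
From E = E° − (0.0592/n) log Q: log Q = (E° − E)·n/0.0592 = (+0.59 − (+0.763))·2/0.0592 = -5.8446.
So 1·log[Mg²⁺] = 2·log(0.00024) − log Q = -7.2396 − (-5.8446) = -1.3950; [Mg²⁺] = 10^(-1.3950) ≈ 0.040 M.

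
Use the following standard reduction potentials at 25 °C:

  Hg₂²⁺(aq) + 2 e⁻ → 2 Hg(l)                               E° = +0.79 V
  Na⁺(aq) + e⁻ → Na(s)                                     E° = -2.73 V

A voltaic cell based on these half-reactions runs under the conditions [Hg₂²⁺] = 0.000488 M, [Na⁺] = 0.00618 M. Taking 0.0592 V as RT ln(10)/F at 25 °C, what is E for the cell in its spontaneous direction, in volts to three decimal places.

Hg₂²⁺/Hg is the cathode (higher E°), Na⁺/Na the anode: E°cell = +0.79 − (-2.73) = +3.52 V, n = 2.
Overall: Hg₂²⁺(aq) + 2 Na(s) → 2 Hg(l) + 2 Na⁺(aq)
Q = [Na⁺]^2 / ([Hg₂²⁺]); log Q = -1.106.
E = E° − (0.0592/n) log Q = +3.52 − (0.0592/2)(-1.106) = +3.553 V.

+3.553 V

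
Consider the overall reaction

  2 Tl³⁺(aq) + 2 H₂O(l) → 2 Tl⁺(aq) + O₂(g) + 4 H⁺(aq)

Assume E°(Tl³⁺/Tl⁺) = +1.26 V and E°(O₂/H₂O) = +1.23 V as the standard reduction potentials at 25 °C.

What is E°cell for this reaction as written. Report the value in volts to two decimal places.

+0.03 V

The Tl³⁺/Tl⁺ couple has the higher reduction potential, so it is the cathode; O₂/H₂O is oxidised at the anode.
E°cell = E°(cathode) − E°(anode) = (+1.26) − (+1.23) = +0.03 V.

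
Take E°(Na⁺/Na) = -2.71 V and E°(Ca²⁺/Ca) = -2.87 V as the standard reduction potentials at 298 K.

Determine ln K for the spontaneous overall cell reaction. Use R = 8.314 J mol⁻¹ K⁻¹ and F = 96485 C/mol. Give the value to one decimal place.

12.5

Cathode: Na⁺/Na; anode: Ca²⁺/Ca. E°cell = (-2.71) − (-2.87) = +0.16 V, with n = 2.
ΔG° = −nFE° = −RT ln K, so ln K = nFE°/(RT) = (2)(96485)(+0.16) / ((8.314)(298)) = 12.462.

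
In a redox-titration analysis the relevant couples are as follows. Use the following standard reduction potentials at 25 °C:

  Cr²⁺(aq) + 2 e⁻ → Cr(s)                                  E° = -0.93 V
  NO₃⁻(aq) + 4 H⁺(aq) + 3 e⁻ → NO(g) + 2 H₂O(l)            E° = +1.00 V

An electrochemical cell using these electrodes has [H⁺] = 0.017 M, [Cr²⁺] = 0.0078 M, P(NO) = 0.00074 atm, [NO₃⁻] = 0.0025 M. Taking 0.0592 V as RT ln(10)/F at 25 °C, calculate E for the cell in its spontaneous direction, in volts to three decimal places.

NO₃⁻/NO is the cathode (higher E°), Cr²⁺/Cr the anode: E°cell = +1.00 − (-0.93) = +1.93 V, n = 6.
Overall: 2 NO₃⁻(aq) + 8 H⁺(aq) + 3 Cr(s) → 2 NO(g) + 4 H₂O(l) + 3 Cr²⁺(aq)
Q = P(NO)^2·[Cr²⁺]^3 / ([NO₃⁻]^2·[H⁺]^8); log Q = 6.775.
E = E° − (0.0592/n) log Q = +1.93 − (0.0592/6)(6.775) = +1.863 V.

+1.863 V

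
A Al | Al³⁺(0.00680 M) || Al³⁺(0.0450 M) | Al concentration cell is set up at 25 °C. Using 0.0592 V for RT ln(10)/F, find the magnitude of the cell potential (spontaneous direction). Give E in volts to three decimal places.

For a concentration cell E°cell = 0. The 0.0450 M side is the cathode (reduction is favoured where [Al³⁺] is higher).
With n = 3, E = −(0.0592/3) log([Al³⁺]ₐₙ/[Al³⁺]꜀ₐₜ) = −(0.0592/3) log(0.0068/0.045) = −(0.0592/3)(-0.821) = +0.016 V.

+0.016 V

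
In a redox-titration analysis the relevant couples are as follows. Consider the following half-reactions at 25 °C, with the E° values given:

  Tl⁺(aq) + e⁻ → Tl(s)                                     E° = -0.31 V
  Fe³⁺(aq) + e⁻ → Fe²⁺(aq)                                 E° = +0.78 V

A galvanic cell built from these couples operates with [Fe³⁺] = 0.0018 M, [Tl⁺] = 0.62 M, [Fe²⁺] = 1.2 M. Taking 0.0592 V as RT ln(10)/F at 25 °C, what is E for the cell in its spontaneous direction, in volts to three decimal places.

+0.935 V

Fe³⁺/Fe²⁺ is the cathode (higher E°), Tl⁺/Tl the anode: E°cell = +0.78 − (-0.31) = +1.09 V, n = 1.
Overall: Fe³⁺(aq) + Tl(s) → Fe²⁺(aq) + Tl⁺(aq)
Q = [Fe²⁺]·[Tl⁺] / ([Fe³⁺]); log Q = 2.616.
E = E° − (0.0592/n) log Q = +1.09 − (0.0592/1)(2.616) = +0.935 V.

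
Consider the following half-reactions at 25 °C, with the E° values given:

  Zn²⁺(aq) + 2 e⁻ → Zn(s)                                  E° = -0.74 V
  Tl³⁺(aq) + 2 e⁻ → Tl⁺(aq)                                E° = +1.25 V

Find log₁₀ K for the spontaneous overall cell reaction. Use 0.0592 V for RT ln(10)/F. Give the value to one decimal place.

67.2

Cathode: Tl³⁺/Tl⁺; anode: Zn²⁺/Zn. E°cell = +1.99 V, n = 2.
log K = nE°cell / 0.0592 = (2)(+1.99) / 0.0592 = 67.2.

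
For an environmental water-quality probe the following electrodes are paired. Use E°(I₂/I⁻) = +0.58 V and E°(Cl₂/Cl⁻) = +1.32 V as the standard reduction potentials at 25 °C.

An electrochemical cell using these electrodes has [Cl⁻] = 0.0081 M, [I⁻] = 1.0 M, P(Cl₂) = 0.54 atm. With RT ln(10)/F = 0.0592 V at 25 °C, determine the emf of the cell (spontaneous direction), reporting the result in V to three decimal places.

Cl₂/Cl⁻ is the cathode (higher E°), I₂/I⁻ the anode: E°cell = +1.32 − (+0.58) = +0.74 V, n = 2.
Overall: Cl₂(g) + 2 I⁻(aq) → 2 Cl⁻(aq) + I₂(s)
Q = [Cl⁻]^2 / (P(Cl₂)·[I⁻]^2); log Q = -3.915.
E = E° − (0.0592/n) log Q = +0.74 − (0.0592/2)(-3.915) = +0.856 V.

+0.856 V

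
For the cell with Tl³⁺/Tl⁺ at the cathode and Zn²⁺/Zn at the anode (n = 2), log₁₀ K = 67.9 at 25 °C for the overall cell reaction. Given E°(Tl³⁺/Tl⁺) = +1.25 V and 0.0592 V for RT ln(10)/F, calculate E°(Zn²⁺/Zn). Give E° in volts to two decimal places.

E°cell = (0.0592/n)·log K = (0.0592/2)(67.9) = +2.010 V.
Since Tl³⁺/Tl⁺ is the cathode and Zn²⁺/Zn the anode, E°cell = E°(Tl³⁺/Tl⁺) − E°(Zn²⁺/Zn).
So E°(Zn²⁺/Zn) = E°(Tl³⁺/Tl⁺) − E°cell = (+1.25) − (+2.010) = -0.76 V.

-0.76 V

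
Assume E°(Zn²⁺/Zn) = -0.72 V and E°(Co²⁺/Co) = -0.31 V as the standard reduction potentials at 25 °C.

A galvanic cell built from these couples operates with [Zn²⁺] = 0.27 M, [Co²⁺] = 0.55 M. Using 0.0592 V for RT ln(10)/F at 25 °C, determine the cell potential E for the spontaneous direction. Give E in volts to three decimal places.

Co²⁺/Co is the cathode (higher E°), Zn²⁺/Zn the anode: E°cell = -0.31 − (-0.72) = +0.41 V, n = 2.
Overall: Co²⁺(aq) + Zn(s) → Co(s) + Zn²⁺(aq)
Q = [Zn²⁺] / ([Co²⁺]); log Q = -0.309.
E = E° − (0.0592/n) log Q = +0.41 − (0.0592/2)(-0.309) = +0.419 V.

+0.419 V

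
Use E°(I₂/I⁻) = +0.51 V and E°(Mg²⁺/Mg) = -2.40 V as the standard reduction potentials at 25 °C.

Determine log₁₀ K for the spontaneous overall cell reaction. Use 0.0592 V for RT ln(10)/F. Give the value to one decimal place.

98.3

Cathode: I₂/I⁻; anode: Mg²⁺/Mg. E°cell = +2.91 V, n = 2.
log K = nE°cell / 0.0592 = (2)(+2.91) / 0.0592 = 98.3.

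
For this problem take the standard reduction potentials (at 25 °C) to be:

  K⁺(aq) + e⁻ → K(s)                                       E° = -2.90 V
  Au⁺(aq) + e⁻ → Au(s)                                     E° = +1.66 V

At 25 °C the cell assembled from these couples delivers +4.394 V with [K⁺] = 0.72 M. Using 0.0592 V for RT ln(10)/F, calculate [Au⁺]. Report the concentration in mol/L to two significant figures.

0.0011 M

Au⁺/Au is the cathode, K⁺/K the anode: E°cell = +4.56 V, n = 1.
Overall reaction: Au⁺(aq) + K(s) → Au(s) + K⁺(aq); Q = [K⁺]^1/[Au⁺]^1.
From E = E° − (0.0592/n) log Q: log Q = (E° − E)·n/0.0592 = (+4.56 − (+4.394))·1/0.0592 = 2.8041.
So 1·log[Au⁺] = 1·log(0.72) − log Q = -0.1427 − (2.8041) = -2.9468; [Au⁺] = 10^(-2.9468) ≈ 0.0011 M.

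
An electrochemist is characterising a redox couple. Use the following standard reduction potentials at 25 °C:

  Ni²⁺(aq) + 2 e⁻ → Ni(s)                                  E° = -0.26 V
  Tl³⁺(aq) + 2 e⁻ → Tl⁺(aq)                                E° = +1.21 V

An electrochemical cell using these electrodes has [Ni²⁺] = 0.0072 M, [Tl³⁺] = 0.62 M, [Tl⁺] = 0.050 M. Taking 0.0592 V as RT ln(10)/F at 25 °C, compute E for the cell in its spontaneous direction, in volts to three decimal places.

Tl³⁺/Tl⁺ is the cathode (higher E°), Ni²⁺/Ni the anode: E°cell = +1.21 − (-0.26) = +1.47 V, n = 2.
Overall: Tl³⁺(aq) + Ni(s) → Tl⁺(aq) + Ni²⁺(aq)
Q = [Tl⁺]·[Ni²⁺] / ([Tl³⁺]); log Q = -3.236.
E = E° − (0.0592/n) log Q = +1.47 − (0.0592/2)(-3.236) = +1.566 V.

+1.566 V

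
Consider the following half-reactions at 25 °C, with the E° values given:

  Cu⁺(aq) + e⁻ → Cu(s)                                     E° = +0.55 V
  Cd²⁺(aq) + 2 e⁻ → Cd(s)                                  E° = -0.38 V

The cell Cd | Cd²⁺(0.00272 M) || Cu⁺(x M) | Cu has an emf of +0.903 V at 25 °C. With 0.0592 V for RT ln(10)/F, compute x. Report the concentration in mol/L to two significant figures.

Cu⁺/Cu is the cathode, Cd²⁺/Cd the anode: E°cell = +0.93 V, n = 2.
Overall reaction: 2 Cu⁺(aq) + Cd(s) → 2 Cu(s) + Cd²⁺(aq); Q = [Cd²⁺]^1/[Cu⁺]^2.
From E = E° − (0.0592/n) log Q: log Q = (E° − E)·n/0.0592 = (+0.93 − (+0.903))·2/0.0592 = 0.9122.
So 2·log[Cu⁺] = 1·log(0.00272) − log Q = -2.5654 − (0.9122) = -3.4776; log[Cu⁺] = -3.4776 / 2 = -1.7388; [Cu⁺] = 10^(-1.7388) ≈ 0.018 M.

0.018 M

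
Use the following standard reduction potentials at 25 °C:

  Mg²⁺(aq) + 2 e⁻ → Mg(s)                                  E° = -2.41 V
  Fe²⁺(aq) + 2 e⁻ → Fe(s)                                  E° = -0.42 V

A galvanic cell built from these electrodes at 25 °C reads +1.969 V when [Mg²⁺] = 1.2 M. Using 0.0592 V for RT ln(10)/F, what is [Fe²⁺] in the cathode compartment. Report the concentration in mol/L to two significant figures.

Fe²⁺/Fe is the cathode, Mg²⁺/Mg the anode: E°cell = +1.99 V, n = 2.
Overall reaction: Fe²⁺(aq) + Mg(s) → Fe(s) + Mg²⁺(aq); Q = [Mg²⁺]^1/[Fe²⁺]^1.
From E = E° − (0.0592/n) log Q: log Q = (E° − E)·n/0.0592 = (+1.99 − (+1.969))·2/0.0592 = 0.7095.
So 1·log[Fe²⁺] = 1·log(1.2) − log Q = 0.0792 − (0.7095) = -0.6303; [Fe²⁺] = 10^(-0.6303) ≈ 0.23 M.

0.23 M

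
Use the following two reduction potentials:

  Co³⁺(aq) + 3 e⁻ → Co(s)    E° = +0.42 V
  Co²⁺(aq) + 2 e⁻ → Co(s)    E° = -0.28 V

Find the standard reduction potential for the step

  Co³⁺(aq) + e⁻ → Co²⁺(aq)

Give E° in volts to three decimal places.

Sequential free energies add, so n₃E°₃ = n₁E°₁ + n₂E°₂.
With n₃ = 3, and the known step contributing 2×(-0.28) V, the unknown satisfies 1·E° = 3×(+0.42) − 2×(-0.28) = +1.820.
E° = +1.820 / 1 = +1.820 V.

+1.820 V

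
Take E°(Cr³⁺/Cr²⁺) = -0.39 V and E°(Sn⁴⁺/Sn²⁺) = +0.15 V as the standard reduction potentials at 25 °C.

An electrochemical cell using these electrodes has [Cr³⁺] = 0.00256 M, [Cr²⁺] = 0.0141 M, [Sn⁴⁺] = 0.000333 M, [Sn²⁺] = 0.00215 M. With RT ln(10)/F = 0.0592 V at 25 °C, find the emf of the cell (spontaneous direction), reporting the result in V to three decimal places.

Sn⁴⁺/Sn²⁺ is the cathode (higher E°), Cr³⁺/Cr²⁺ the anode: E°cell = +0.15 − (-0.39) = +0.54 V, n = 2.
Overall: Sn⁴⁺(aq) + 2 Cr²⁺(aq) → Sn²⁺(aq) + 2 Cr³⁺(aq)
Q = [Sn²⁺]·[Cr³⁺]^2 / ([Sn⁴⁺]·[Cr²⁺]^2); log Q = -0.672.
E = E° − (0.0592/n) log Q = +0.54 − (0.0592/2)(-0.672) = +0.560 V.

+0.560 V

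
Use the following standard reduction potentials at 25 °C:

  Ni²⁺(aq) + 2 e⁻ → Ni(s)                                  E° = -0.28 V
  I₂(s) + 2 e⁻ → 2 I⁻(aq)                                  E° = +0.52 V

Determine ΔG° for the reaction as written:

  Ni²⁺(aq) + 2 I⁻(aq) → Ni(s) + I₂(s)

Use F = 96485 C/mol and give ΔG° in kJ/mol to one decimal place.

As written, Ni²⁺/Ni is reduced (cathode) and I₂/I⁻ is oxidised (anode), so E°cell = (-0.28) − (+0.52) = -0.80 V.
Balancing electrons gives n = 2.
ΔG° = −nFE° = −(2)(96485)(-0.80) = 154,376 J = +154.4 kJ/mol.

+154.4 kJ/mol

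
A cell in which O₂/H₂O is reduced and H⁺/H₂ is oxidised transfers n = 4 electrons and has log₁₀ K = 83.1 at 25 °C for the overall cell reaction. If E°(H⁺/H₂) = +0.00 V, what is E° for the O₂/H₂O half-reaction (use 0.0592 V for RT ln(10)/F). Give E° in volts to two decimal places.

E°cell = (0.0592/n)·log K = (0.0592/4)(83.1) = +1.230 V.
Since O₂/H₂O is the cathode and H⁺/H₂ the anode, E°cell = E°(O₂/H₂O) − E°(H⁺/H₂).
So E°(O₂/H₂O) = E°cell + E°(H⁺/H₂) = +1.230 + (+0.00) = +1.23 V.

+1.23 V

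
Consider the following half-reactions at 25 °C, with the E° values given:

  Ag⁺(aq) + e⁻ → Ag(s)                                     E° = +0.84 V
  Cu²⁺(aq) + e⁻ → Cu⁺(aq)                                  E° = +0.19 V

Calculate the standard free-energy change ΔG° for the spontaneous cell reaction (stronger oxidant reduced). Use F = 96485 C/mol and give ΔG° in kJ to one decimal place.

Ag⁺/Ag (E° = +0.84 V) is the cathode; Cu²⁺/Cu⁺ (E° = +0.19 V) is the anode, so E°cell = +0.65 V.
Balancing electrons gives n = 1 (lcm of 1 and 1).
ΔG° = −nFE° = −(1)(96485)(+0.65) = -62,715 J = -62.7 kJ.

-62.7 kJ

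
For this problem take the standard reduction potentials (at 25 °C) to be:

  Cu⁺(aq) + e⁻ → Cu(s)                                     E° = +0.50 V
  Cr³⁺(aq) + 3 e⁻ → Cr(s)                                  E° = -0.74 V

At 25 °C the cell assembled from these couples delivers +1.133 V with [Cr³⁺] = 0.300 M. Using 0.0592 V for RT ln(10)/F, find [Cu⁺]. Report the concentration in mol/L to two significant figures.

Cu⁺/Cu is the cathode, Cr³⁺/Cr the anode: E°cell = +1.24 V, n = 3.
Overall reaction: 3 Cu⁺(aq) + Cr(s) → 3 Cu(s) + Cr³⁺(aq); Q = [Cr³⁺]^1/[Cu⁺]^3.
From E = E° − (0.0592/n) log Q: log Q = (E° − E)·n/0.0592 = (+1.24 − (+1.133))·3/0.0592 = 5.4223.
So 3·log[Cu⁺] = 1·log(0.3) − log Q = -0.5229 − (5.4223) = -5.9452; log[Cu⁺] = -5.9452 / 3 = -1.9817; [Cu⁺] = 10^(-1.9817) ≈ 0.010 M.

0.010 M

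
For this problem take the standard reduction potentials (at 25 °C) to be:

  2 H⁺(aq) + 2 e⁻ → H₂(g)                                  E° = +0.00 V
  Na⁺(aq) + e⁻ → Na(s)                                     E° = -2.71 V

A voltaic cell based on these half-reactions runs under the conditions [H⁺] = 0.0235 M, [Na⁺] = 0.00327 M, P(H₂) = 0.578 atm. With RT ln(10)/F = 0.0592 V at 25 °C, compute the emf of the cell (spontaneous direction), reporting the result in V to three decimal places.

+2.768 V

H⁺/H₂ is the cathode (higher E°), Na⁺/Na the anode: E°cell = +0.00 − (-2.71) = +2.71 V, n = 2.
Overall: 2 H⁺(aq) + 2 Na(s) → H₂(g) + 2 Na⁺(aq)
Q = P(H₂)·[Na⁺]^2 / ([H⁺]^2); log Q = -1.951.
E = E° − (0.0592/n) log Q = +2.71 − (0.0592/2)(-1.951) = +2.768 V.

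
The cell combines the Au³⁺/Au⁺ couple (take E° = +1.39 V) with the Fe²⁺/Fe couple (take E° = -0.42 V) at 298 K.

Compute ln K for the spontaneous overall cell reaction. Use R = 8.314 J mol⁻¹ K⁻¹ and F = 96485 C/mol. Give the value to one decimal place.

Cathode: Au³⁺/Au⁺; anode: Fe²⁺/Fe. E°cell = (+1.39) − (-0.42) = +1.81 V, with n = 2.
ΔG° = −nFE° = −RT ln K, so ln K = nFE°/(RT) = (2)(96485)(+1.81) / ((8.314)(298)) = 140.975.

141.0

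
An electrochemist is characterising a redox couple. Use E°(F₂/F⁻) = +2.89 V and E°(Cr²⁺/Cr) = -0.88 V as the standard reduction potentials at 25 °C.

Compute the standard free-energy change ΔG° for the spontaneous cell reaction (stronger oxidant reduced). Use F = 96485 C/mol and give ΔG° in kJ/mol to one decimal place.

F₂/F⁻ (E° = +2.89 V) is the cathode; Cr²⁺/Cr (E° = -0.88 V) is the anode, so E°cell = +3.77 V.
Balancing electrons gives n = 2 (lcm of 2 and 2).
ΔG° = −nFE° = −(2)(96485)(+3.77) = -727,497 J = -727.5 kJ/mol.

-727.5 kJ/mol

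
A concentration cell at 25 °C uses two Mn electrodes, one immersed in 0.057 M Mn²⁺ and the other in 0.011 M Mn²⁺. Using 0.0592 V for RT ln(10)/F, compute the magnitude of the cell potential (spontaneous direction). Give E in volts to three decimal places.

For a concentration cell E°cell = 0. The 0.057 M side is the cathode (reduction is favoured where [Mn²⁺] is higher).
With n = 2, E = −(0.0592/2) log([Mn²⁺]ₐₙ/[Mn²⁺]꜀ₐₜ) = −(0.0592/2) log(0.011/0.057) = −(0.0592/2)(-0.714) = +0.021 V.

+0.021 V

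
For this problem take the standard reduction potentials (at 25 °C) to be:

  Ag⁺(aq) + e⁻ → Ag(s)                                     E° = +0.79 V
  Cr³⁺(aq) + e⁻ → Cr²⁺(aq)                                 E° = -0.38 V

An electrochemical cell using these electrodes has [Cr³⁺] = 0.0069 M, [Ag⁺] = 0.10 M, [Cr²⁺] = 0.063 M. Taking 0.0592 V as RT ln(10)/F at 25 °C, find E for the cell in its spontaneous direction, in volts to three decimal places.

Ag⁺/Ag is the cathode (higher E°), Cr³⁺/Cr²⁺ the anode: E°cell = +0.79 − (-0.38) = +1.17 V, n = 1.
Overall: Ag⁺(aq) + Cr²⁺(aq) → Ag(s) + Cr³⁺(aq)
Q = [Cr³⁺] / ([Ag⁺]·[Cr²⁺]); log Q = 0.040.
E = E° − (0.0592/n) log Q = +1.17 − (0.0592/1)(0.040) = +1.168 V.

+1.168 V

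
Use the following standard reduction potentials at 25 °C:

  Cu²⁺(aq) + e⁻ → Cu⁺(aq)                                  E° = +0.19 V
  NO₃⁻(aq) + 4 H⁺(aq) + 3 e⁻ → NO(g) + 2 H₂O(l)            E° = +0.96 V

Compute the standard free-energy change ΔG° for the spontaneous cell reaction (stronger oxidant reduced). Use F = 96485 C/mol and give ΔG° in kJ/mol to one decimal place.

-222.9 kJ/mol

NO₃⁻/NO (E° = +0.96 V) is the cathode; Cu²⁺/Cu⁺ (E° = +0.19 V) is the anode, so E°cell = +0.77 V.
Balancing electrons gives n = 3 (lcm of 3 and 1).
ΔG° = −nFE° = −(3)(96485)(+0.77) = -222,880 J = -222.9 kJ/mol.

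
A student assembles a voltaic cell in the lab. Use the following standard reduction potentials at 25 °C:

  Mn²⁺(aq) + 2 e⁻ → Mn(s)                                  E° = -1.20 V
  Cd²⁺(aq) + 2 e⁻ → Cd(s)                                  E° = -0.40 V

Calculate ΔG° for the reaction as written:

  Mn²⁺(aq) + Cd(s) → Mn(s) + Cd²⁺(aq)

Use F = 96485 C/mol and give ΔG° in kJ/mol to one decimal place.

As written, Mn²⁺/Mn is reduced (cathode) and Cd²⁺/Cd is oxidised (anode), so E°cell = (-1.20) − (-0.40) = -0.80 V.
Balancing electrons gives n = 2.
ΔG° = −nFE° = −(2)(96485)(-0.80) = 154,376 J = +154.4 kJ/mol.

+154.4 kJ/mol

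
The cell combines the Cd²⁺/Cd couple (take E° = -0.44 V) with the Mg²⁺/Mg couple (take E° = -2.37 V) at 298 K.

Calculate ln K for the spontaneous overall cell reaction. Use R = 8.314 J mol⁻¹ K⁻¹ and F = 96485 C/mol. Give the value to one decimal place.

150.3

Cathode: Cd²⁺/Cd; anode: Mg²⁺/Mg. E°cell = (-0.44) − (-2.37) = +1.93 V, with n = 2.
ΔG° = −nFE° = −RT ln K, so ln K = nFE°/(RT) = (2)(96485)(+1.93) / ((8.314)(298)) = 150.321.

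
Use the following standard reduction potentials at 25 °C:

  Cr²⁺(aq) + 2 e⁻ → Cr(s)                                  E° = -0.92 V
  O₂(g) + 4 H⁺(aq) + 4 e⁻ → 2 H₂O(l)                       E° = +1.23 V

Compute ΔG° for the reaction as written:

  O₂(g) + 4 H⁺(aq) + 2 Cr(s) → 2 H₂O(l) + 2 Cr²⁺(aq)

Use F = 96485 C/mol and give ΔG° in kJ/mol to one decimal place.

-829.8 kJ/mol

As written, O₂/H₂O is reduced (cathode) and Cr²⁺/Cr is oxidised (anode), so E°cell = (+1.23) − (-0.92) = +2.15 V.
Balancing electrons gives n = 4.
ΔG° = −nFE° = −(4)(96485)(+2.15) = -829,771 J = -829.8 kJ/mol.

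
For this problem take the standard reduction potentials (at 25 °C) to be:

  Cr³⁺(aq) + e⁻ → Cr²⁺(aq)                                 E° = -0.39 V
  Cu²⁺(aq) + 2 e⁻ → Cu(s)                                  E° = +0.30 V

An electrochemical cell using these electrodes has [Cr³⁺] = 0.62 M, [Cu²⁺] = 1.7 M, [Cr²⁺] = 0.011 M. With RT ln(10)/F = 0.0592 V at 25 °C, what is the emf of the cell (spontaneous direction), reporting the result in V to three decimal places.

+0.593 V

Cu²⁺/Cu is the cathode (higher E°), Cr³⁺/Cr²⁺ the anode: E°cell = +0.30 − (-0.39) = +0.69 V, n = 2.
Overall: Cu²⁺(aq) + 2 Cr²⁺(aq) → Cu(s) + 2 Cr³⁺(aq)
Q = [Cr³⁺]^2 / ([Cu²⁺]·[Cr²⁺]^2); log Q = 3.272.
E = E° − (0.0592/n) log Q = +0.69 − (0.0592/2)(3.272) = +0.593 V.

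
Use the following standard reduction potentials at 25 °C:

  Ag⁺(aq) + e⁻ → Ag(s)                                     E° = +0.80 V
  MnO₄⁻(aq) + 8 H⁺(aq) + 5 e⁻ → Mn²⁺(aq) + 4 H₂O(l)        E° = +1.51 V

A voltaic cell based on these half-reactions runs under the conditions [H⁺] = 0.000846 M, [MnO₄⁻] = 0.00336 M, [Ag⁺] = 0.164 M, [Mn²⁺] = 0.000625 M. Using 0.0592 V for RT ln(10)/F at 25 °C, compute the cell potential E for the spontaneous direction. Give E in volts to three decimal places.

+0.474 V

MnO₄⁻/Mn²⁺ is the cathode (higher E°), Ag⁺/Ag the anode: E°cell = +1.51 − (+0.80) = +0.71 V, n = 5.
Overall: MnO₄⁻(aq) + 8 H⁺(aq) + 5 Ag(s) → Mn²⁺(aq) + 4 H₂O(l) + 5 Ag⁺(aq)
Q = [Mn²⁺]·[Ag⁺]^5 / ([MnO₄⁻]·[H⁺]^8); log Q = 19.925.
E = E° − (0.0592/n) log Q = +0.71 − (0.0592/5)(19.925) = +0.474 V.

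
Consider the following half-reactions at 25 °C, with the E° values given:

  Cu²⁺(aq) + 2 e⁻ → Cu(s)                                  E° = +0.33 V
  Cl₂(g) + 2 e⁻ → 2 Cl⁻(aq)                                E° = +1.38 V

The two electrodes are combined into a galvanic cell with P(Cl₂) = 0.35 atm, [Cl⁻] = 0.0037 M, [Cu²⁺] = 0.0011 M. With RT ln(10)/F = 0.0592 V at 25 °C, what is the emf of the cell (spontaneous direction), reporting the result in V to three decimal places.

+1.268 V

Cl₂/Cl⁻ is the cathode (higher E°), Cu²⁺/Cu the anode: E°cell = +1.38 − (+0.33) = +1.05 V, n = 2.
Overall: Cl₂(g) + Cu(s) → 2 Cl⁻(aq) + Cu²⁺(aq)
Q = [Cl⁻]^2·[Cu²⁺] / (P(Cl₂)); log Q = -7.366.
E = E° − (0.0592/n) log Q = +1.05 − (0.0592/2)(-7.366) = +1.268 V.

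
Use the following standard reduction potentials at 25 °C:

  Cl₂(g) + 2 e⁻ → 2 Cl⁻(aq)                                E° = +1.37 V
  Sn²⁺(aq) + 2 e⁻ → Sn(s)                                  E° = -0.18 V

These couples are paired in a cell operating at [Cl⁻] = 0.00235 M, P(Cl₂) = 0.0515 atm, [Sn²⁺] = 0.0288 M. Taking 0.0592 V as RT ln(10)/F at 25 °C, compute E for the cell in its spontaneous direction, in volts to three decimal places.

+1.713 V

Cl₂/Cl⁻ is the cathode (higher E°), Sn²⁺/Sn the anode: E°cell = +1.37 − (-0.18) = +1.55 V, n = 2.
Overall: Cl₂(g) + Sn(s) → 2 Cl⁻(aq) + Sn²⁺(aq)
Q = [Cl⁻]^2·[Sn²⁺] / (P(Cl₂)); log Q = -5.510.
E = E° − (0.0592/n) log Q = +1.55 − (0.0592/2)(-5.510) = +1.713 V.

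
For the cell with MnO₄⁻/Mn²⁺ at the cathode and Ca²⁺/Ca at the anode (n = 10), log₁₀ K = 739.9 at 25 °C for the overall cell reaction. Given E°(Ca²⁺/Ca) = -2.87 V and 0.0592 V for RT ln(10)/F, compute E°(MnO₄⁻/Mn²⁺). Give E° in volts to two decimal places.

+1.51 V

E°cell = (0.0592/n)·log K = (0.0592/10)(739.9) = +4.380 V.
Since MnO₄⁻/Mn²⁺ is the cathode and Ca²⁺/Ca the anode, E°cell = E°(MnO₄⁻/Mn²⁺) − E°(Ca²⁺/Ca).
So E°(MnO₄⁻/Mn²⁺) = E°cell + E°(Ca²⁺/Ca) = +4.380 + (-2.87) = +1.51 V.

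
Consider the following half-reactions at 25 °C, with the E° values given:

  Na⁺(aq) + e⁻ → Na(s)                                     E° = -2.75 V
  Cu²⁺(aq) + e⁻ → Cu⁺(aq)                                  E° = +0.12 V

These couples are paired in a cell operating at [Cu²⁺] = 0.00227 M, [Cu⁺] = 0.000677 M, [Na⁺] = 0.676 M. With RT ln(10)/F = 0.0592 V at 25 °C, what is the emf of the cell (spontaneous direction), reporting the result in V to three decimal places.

Cu²⁺/Cu⁺ is the cathode (higher E°), Na⁺/Na the anode: E°cell = +0.12 − (-2.75) = +2.87 V, n = 1.
Overall: Cu²⁺(aq) + Na(s) → Cu⁺(aq) + Na⁺(aq)
Q = [Cu⁺]·[Na⁺] / ([Cu²⁺]); log Q = -0.695.
E = E° − (0.0592/n) log Q = +2.87 − (0.0592/1)(-0.695) = +2.911 V.

+2.911 V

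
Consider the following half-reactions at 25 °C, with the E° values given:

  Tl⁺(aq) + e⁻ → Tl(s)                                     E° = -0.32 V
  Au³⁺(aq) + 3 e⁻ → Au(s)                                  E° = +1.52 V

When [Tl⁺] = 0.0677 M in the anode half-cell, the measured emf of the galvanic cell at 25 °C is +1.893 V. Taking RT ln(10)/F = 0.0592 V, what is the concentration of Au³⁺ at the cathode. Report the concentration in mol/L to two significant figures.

0.15 M

Au³⁺/Au is the cathode, Tl⁺/Tl the anode: E°cell = +1.84 V, n = 3.
Overall reaction: Au³⁺(aq) + 3 Tl(s) → Au(s) + 3 Tl⁺(aq); Q = [Tl⁺]^3/[Au³⁺]^1.
From E = E° − (0.0592/n) log Q: log Q = (E° − E)·n/0.0592 = (+1.84 − (+1.893))·3/0.0592 = -2.6858.
So 1·log[Au³⁺] = 3·log(0.0677) − log Q = -3.5082 − (-2.6858) = -0.8224; [Au³⁺] = 10^(-0.8224) ≈ 0.15 M.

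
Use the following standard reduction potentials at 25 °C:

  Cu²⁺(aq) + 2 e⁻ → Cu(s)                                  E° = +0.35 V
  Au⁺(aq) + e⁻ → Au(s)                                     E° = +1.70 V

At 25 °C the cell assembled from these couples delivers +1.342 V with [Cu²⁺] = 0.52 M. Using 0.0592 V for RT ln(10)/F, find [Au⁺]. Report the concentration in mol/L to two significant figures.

Au⁺/Au is the cathode, Cu²⁺/Cu the anode: E°cell = +1.35 V, n = 2.
Overall reaction: 2 Au⁺(aq) + Cu(s) → 2 Au(s) + Cu²⁺(aq); Q = [Cu²⁺]^1/[Au⁺]^2.
From E = E° − (0.0592/n) log Q: log Q = (E° − E)·n/0.0592 = (+1.35 − (+1.342))·2/0.0592 = 0.2703.
So 2·log[Au⁺] = 1·log(0.52) − log Q = -0.2840 − (0.2703) = -0.5543; log[Au⁺] = -0.5543 / 2 = -0.2772; [Au⁺] = 10^(-0.2772) ≈ 0.53 M.

0.53 M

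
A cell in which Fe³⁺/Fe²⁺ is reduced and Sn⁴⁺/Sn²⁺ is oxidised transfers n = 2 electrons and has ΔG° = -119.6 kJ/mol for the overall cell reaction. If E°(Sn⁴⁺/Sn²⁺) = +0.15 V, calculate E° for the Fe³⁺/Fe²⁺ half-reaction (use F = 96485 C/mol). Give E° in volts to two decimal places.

+0.77 V

E°cell = −ΔG°/(nF) = −(-119.6×10³)/((2)(96485)) = +0.620 V.
Since Fe³⁺/Fe²⁺ is the cathode and Sn⁴⁺/Sn²⁺ the anode, E°cell = E°(Fe³⁺/Fe²⁺) − E°(Sn⁴⁺/Sn²⁺).
So E°(Fe³⁺/Fe²⁺) = E°cell + E°(Sn⁴⁺/Sn²⁺) = +0.620 + (+0.15) = +0.77 V.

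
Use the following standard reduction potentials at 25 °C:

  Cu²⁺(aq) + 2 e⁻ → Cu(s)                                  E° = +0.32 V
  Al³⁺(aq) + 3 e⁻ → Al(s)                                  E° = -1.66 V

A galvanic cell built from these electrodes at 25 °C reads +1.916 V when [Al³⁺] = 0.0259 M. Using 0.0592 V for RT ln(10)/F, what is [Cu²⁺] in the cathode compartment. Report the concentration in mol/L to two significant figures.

Cu²⁺/Cu is the cathode, Al³⁺/Al the anode: E°cell = +1.98 V, n = 6.
Overall reaction: 3 Cu²⁺(aq) + 2 Al(s) → 3 Cu(s) + 2 Al³⁺(aq); Q = [Al³⁺]^2/[Cu²⁺]^3.
From E = E° − (0.0592/n) log Q: log Q = (E° − E)·n/0.0592 = (+1.98 − (+1.916))·6/0.0592 = 6.4865.
So 3·log[Cu²⁺] = 2·log(0.0259) − log Q = -3.1734 − (6.4865) = -9.6599; log[Cu²⁺] = -9.6599 / 3 = -3.2200; [Cu²⁺] = 10^(-3.2200) ≈ 0.00060 M.

0.00060 M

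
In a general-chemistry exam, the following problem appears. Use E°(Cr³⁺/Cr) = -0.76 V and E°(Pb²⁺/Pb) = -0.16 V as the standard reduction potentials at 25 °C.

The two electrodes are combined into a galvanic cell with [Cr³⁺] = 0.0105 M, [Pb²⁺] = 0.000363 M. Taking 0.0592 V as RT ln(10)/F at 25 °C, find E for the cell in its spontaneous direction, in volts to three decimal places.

Pb²⁺/Pb is the cathode (higher E°), Cr³⁺/Cr the anode: E°cell = -0.16 − (-0.76) = +0.60 V, n = 6.
Overall: 3 Pb²⁺(aq) + 2 Cr(s) → 3 Pb(s) + 2 Cr³⁺(aq)
Q = [Cr³⁺]^2 / ([Pb²⁺]^3); log Q = 6.363.
E = E° − (0.0592/n) log Q = +0.60 − (0.0592/6)(6.363) = +0.537 V.

+0.537 V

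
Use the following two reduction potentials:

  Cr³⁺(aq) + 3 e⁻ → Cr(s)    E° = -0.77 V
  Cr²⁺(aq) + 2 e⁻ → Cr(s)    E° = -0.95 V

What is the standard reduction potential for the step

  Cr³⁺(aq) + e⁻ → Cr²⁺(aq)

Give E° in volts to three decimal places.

-0.410 V

Sequential free energies add, so n₃E°₃ = n₁E°₁ + n₂E°₂.
With n₃ = 3, and the known step contributing 2×(-0.95) V, the unknown satisfies 1·E° = 3×(-0.77) − 2×(-0.95) = -0.410.
E° = -0.410 / 1 = -0.410 V.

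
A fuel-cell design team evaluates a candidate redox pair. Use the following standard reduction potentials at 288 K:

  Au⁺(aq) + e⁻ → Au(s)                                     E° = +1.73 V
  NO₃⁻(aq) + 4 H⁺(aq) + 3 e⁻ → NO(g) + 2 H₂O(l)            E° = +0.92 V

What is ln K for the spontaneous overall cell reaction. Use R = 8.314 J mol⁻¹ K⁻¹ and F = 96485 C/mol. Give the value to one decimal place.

Cathode: Au⁺/Au; anode: NO₃⁻/NO. E°cell = (+1.73) − (+0.92) = +0.81 V, with n = 3.
ΔG° = −nFE° = −RT ln K, so ln K = nFE°/(RT) = (3)(96485)(+0.81) / ((8.314)(288)) = 97.918.

97.9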